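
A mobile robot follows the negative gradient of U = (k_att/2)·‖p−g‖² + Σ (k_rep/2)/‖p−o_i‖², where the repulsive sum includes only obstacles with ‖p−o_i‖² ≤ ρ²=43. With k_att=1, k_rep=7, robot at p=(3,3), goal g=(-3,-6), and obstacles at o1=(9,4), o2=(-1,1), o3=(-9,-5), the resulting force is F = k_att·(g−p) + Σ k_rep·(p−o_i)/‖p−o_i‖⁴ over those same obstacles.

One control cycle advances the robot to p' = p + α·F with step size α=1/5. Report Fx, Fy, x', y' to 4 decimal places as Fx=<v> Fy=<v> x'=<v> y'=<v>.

Fx=-5.9607 Fy=-8.9701 x'=1.8079 y'=1.2060

F_att = 1·(g−p) = 1·(-6,-9) = (-6.0000,-9.0000)
o1: d²=37 ≤ ρ²=43; F_rep = 7·(-6,-1)/37² = (-0.0307,-0.0051)
o2: d²=20 ≤ ρ²=43; F_rep = 7·(4,2)/20² = (0.0700,0.0350)
o3: d²=208 > ρ²=43 → inactive
F = F_att + ΣF_rep = (-5.9607,-8.9701)
p' = p + 1/5·F = (1.8079,1.2060)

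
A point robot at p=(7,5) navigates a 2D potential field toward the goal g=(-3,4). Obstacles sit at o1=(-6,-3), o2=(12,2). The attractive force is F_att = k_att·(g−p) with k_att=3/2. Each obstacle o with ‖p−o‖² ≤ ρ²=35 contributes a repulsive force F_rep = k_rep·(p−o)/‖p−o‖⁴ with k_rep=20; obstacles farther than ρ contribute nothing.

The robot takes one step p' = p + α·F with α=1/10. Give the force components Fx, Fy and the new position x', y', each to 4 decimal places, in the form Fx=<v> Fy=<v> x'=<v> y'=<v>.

F_att = 3/2·(g−p) = 3/2·(-10,-1) = (-15.0000,-1.5000)
o1: d²=233 > ρ²=35 → inactive
o2: d²=34 ≤ ρ²=35; F_rep = 20·(-5,3)/34² = (-0.0865,0.0519)
F = F_att + ΣF_rep = (-15.0865,-1.4481)
p' = p + 1/10·F = (5.4913,4.8552)

Fx=-15.0865 Fy=-1.4481 x'=5.4913 y'=4.8552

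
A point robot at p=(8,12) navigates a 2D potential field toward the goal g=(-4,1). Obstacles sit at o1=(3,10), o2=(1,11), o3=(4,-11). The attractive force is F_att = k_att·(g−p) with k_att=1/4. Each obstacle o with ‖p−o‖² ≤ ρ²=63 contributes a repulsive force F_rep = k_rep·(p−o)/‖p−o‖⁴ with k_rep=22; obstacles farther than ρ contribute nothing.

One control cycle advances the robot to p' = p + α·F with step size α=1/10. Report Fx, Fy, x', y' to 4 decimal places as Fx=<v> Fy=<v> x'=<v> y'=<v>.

F_att = 1/4·(g−p) = 1/4·(-12,-11) = (-3.0000,-2.7500)
o1: d²=29 ≤ ρ²=63; F_rep = 22·(5,2)/29² = (0.1308,0.0523)
o2: d²=50 ≤ ρ²=63; F_rep = 22·(7,1)/50² = (0.0616,0.0088)
o3: d²=545 > ρ²=63 → inactive
F = F_att + ΣF_rep = (-2.8076,-2.6889)
p' = p + 1/10·F = (7.7192,11.7311)

Fx=-2.8076 Fy=-2.6889 x'=7.7192 y'=11.7311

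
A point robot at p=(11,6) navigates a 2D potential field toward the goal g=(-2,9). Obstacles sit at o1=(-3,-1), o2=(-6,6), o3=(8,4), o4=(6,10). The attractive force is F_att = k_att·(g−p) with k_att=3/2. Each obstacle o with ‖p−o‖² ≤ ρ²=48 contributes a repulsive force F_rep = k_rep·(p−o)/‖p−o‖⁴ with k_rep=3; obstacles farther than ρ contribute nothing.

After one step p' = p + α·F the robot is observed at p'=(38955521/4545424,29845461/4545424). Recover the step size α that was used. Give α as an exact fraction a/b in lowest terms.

α = 1/8

F_att = 3/2·(g−p) = 3/2·(-13,3) = (-19.5000,4.5000)
o1: d²=245 > ρ²=48 → inactive
o2: d²=289 > ρ²=48 → inactive
o3: d²=13 ≤ ρ²=48; F_rep = 3·(3,2)/13² = (0.0533,0.0355)
o4: d²=41 ≤ ρ²=48; F_rep = 3·(5,-4)/41² = (0.0089,-0.0071)
F = F_att + ΣF_rep = (-19.4378,4.5284)
Δp = p'−p = (-2.4297,0.5660); α = Δx/Fx = (-11044143/4545424) / (-11044143/568178) = 1/8
check: Δy/Fy = (2572917/4545424) / (2572917/568178) = 1/8 ✓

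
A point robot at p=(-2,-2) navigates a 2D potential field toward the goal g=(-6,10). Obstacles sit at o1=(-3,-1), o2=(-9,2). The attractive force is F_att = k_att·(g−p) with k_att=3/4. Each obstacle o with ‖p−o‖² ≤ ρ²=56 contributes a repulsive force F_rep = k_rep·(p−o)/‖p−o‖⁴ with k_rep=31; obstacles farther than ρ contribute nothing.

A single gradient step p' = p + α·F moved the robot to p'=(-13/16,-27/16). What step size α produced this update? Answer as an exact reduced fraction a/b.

F_att = 3/4·(g−p) = 3/4·(-4,12) = (-3.0000,9.0000)
o1: d²=2 ≤ ρ²=56; F_rep = 31·(1,-1)/2² = (7.7500,-7.7500)
o2: d²=65 > ρ²=56 → inactive
F = F_att + ΣF_rep = (4.7500,1.2500)
Δp = p'−p = (1.1875,0.3125); α = Δx/Fx = (19/16) / (19/4) = 1/4
check: Δy/Fy = (5/16) / (5/4) = 1/4 ✓

α = 1/4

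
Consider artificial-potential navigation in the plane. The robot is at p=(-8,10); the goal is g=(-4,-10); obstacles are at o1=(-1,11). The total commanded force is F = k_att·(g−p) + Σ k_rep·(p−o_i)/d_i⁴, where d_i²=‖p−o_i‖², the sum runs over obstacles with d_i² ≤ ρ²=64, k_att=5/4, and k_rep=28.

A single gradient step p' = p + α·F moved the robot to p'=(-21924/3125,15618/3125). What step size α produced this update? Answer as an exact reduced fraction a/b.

α = 1/5

F_att = 5/4·(g−p) = 5/4·(4,-20) = (5.0000,-25.0000)
o1: d²=50 ≤ ρ²=64; F_rep = 28·(-7,-1)/50² = (-0.0784,-0.0112)
F = F_att + ΣF_rep = (4.9216,-25.0112)
Δp = p'−p = (0.9843,-5.0022); α = Δx/Fx = (3076/3125) / (3076/625) = 1/5
check: Δy/Fy = (-15632/3125) / (-15632/625) = 1/5 ✓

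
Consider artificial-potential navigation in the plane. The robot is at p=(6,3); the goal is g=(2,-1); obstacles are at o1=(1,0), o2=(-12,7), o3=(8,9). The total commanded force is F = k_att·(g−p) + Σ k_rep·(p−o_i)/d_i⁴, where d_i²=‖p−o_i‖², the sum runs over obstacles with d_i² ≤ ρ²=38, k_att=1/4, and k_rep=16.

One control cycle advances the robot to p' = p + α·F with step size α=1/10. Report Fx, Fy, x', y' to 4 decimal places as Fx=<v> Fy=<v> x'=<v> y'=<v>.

Fx=-0.9308 Fy=-0.9585 x'=5.9069 y'=2.9042

F_att = 1/4·(g−p) = 1/4·(-4,-4) = (-1.0000,-1.0000)
o1: d²=34 ≤ ρ²=38; F_rep = 16·(5,3)/34² = (0.0692,0.0415)
o2: d²=340 > ρ²=38 → inactive
o3: d²=40 > ρ²=38 → inactive
F = F_att + ΣF_rep = (-0.9308,-0.9585)
p' = p + 1/10·F = (5.9069,2.9042)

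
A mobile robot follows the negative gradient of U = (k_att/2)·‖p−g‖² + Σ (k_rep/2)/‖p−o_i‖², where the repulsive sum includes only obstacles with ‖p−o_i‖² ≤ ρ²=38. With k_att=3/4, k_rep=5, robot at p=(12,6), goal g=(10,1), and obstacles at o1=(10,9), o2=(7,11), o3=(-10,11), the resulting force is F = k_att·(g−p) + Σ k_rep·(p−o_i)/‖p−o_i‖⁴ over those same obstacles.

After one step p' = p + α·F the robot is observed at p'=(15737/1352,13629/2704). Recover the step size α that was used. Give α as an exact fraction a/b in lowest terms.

α = 1/4

F_att = 3/4·(g−p) = 3/4·(-2,-5) = (-1.5000,-3.7500)
o1: d²=13 ≤ ρ²=38; F_rep = 5·(2,-3)/13² = (0.0592,-0.0888)
o2: d²=50 > ρ²=38 → inactive
o3: d²=509 > ρ²=38 → inactive
F = F_att + ΣF_rep = (-1.4408,-3.8388)
Δp = p'−p = (-0.3602,-0.9597); α = Δx/Fx = (-487/1352) / (-487/338) = 1/4
check: Δy/Fy = (-2595/2704) / (-2595/676) = 1/4 ✓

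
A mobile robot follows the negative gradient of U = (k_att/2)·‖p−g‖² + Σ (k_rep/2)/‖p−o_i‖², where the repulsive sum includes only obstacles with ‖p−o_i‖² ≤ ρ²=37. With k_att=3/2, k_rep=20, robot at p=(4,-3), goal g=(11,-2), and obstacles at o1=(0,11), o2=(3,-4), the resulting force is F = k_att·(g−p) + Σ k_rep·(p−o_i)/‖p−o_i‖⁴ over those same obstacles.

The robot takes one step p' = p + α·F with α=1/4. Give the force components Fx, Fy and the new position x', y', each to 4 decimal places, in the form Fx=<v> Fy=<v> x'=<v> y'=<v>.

F_att = 3/2·(g−p) = 3/2·(7,1) = (10.5000,1.5000)
o1: d²=212 > ρ²=37 → inactive
o2: d²=2 ≤ ρ²=37; F_rep = 20·(1,1)/2² = (5.0000,5.0000)
F = F_att + ΣF_rep = (15.5000,6.5000)
p' = p + 1/4·F = (7.8750,-1.3750)

Fx=15.5000 Fy=6.5000 x'=7.8750 y'=-1.3750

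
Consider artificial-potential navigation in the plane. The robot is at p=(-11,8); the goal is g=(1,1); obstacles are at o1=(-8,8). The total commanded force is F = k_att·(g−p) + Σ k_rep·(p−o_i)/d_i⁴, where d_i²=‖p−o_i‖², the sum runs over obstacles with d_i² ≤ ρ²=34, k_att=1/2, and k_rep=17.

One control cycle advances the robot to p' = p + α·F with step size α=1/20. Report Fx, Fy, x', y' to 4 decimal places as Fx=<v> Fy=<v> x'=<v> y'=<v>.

F_att = 1/2·(g−p) = 1/2·(12,-7) = (6.0000,-3.5000)
o1: d²=9 ≤ ρ²=34; F_rep = 17·(-3,0)/9² = (-0.6296,0.0000)
F = F_att + ΣF_rep = (5.3704,-3.5000)
p' = p + 1/20·F = (-10.7315,7.8250)

Fx=5.3704 Fy=-3.5000 x'=-10.7315 y'=7.8250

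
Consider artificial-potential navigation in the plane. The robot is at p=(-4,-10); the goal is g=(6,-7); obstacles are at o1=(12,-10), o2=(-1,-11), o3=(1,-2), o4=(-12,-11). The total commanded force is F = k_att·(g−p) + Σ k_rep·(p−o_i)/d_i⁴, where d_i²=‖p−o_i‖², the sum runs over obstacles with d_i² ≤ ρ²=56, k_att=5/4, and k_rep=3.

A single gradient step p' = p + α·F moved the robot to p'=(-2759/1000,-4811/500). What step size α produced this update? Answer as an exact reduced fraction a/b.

α = 1/10

F_att = 5/4·(g−p) = 5/4·(10,3) = (12.5000,3.7500)
o1: d²=256 > ρ²=56 → inactive
o2: d²=10 ≤ ρ²=56; F_rep = 3·(-3,1)/10² = (-0.0900,0.0300)
o3: d²=89 > ρ²=56 → inactive
o4: d²=65 > ρ²=56 → inactive
F = F_att + ΣF_rep = (12.4100,3.7800)
Δp = p'−p = (1.2410,0.3780); α = Δx/Fx = (1241/1000) / (1241/100) = 1/10
check: Δy/Fy = (189/500) / (189/50) = 1/10 ✓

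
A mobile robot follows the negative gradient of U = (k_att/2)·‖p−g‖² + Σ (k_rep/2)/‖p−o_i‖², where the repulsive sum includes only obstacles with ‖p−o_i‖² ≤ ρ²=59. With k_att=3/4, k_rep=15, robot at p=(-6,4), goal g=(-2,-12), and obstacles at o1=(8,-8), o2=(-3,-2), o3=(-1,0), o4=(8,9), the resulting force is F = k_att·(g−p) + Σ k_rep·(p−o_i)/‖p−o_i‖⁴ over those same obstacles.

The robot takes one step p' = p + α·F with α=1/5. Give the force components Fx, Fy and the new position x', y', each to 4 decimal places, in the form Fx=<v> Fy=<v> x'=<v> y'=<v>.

Fx=2.9332 Fy=-11.9199 x'=-5.4134 y'=1.6160

F_att = 3/4·(g−p) = 3/4·(4,-16) = (3.0000,-12.0000)
o1: d²=340 > ρ²=59 → inactive
o2: d²=45 ≤ ρ²=59; F_rep = 15·(-3,6)/45² = (-0.0222,0.0444)
o3: d²=41 ≤ ρ²=59; F_rep = 15·(-5,4)/41² = (-0.0446,0.0357)
o4: d²=221 > ρ²=59 → inactive
F = F_att + ΣF_rep = (2.9332,-11.9199)
p' = p + 1/5·F = (-5.4134,1.6160)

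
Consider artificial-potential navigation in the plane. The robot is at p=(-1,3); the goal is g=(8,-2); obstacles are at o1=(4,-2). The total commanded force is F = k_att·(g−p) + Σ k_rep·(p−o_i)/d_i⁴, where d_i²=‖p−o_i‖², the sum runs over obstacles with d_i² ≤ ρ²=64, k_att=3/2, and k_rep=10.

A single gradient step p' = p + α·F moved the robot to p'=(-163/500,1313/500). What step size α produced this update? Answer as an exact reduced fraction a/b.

F_att = 3/2·(g−p) = 3/2·(9,-5) = (13.5000,-7.5000)
o1: d²=50 ≤ ρ²=64; F_rep = 10·(-5,5)/50² = (-0.0200,0.0200)
F = F_att + ΣF_rep = (13.4800,-7.4800)
Δp = p'−p = (0.6740,-0.3740); α = Δx/Fx = (337/500) / (337/25) = 1/20
check: Δy/Fy = (-187/500) / (-187/25) = 1/20 ✓

α = 1/20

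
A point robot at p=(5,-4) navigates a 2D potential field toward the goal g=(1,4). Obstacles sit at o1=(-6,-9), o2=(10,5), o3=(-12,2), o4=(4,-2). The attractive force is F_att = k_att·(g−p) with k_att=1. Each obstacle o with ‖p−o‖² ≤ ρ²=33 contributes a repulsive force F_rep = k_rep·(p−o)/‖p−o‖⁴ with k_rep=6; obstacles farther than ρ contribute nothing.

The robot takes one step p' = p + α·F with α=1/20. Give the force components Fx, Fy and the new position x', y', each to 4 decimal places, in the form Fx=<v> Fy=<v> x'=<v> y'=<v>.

F_att = 1·(g−p) = 1·(-4,8) = (-4.0000,8.0000)
o1: d²=146 > ρ²=33 → inactive
o2: d²=106 > ρ²=33 → inactive
o3: d²=325 > ρ²=33 → inactive
o4: d²=5 ≤ ρ²=33; F_rep = 6·(1,-2)/5² = (0.2400,-0.4800)
F = F_att + ΣF_rep = (-3.7600,7.5200)
p' = p + 1/20·F = (4.8120,-3.6240)

Fx=-3.7600 Fy=7.5200 x'=4.8120 y'=-3.6240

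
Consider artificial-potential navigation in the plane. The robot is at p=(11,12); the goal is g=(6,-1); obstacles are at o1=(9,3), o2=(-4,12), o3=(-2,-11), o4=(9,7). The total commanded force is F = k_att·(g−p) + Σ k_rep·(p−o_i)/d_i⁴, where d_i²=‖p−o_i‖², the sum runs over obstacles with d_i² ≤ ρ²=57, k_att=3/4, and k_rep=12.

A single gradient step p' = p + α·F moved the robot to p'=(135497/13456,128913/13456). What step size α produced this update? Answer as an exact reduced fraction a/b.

F_att = 3/4·(g−p) = 3/4·(-5,-13) = (-3.7500,-9.7500)
o1: d²=85 > ρ²=57 → inactive
o2: d²=225 > ρ²=57 → inactive
o3: d²=698 > ρ²=57 → inactive
o4: d²=29 ≤ ρ²=57; F_rep = 12·(2,5)/29² = (0.0285,0.0713)
F = F_att + ΣF_rep = (-3.7215,-9.6787)
Δp = p'−p = (-0.9304,-2.4197); α = Δx/Fx = (-12519/13456) / (-12519/3364) = 1/4
check: Δy/Fy = (-32559/13456) / (-32559/3364) = 1/4 ✓

α = 1/4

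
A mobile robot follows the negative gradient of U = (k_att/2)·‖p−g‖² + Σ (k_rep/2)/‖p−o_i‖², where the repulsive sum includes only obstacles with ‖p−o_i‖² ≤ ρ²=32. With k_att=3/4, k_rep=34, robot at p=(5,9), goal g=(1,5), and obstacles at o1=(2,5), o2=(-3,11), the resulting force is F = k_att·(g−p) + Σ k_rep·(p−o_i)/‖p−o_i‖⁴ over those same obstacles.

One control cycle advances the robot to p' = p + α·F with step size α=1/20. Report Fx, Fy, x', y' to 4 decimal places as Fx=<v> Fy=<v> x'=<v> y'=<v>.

Fx=-2.8368 Fy=-2.7824 x'=4.8582 y'=8.8609

F_att = 3/4·(g−p) = 3/4·(-4,-4) = (-3.0000,-3.0000)
o1: d²=25 ≤ ρ²=32; F_rep = 34·(3,4)/25² = (0.1632,0.2176)
o2: d²=68 > ρ²=32 → inactive
F = F_att + ΣF_rep = (-2.8368,-2.7824)
p' = p + 1/20·F = (4.8582,8.8609)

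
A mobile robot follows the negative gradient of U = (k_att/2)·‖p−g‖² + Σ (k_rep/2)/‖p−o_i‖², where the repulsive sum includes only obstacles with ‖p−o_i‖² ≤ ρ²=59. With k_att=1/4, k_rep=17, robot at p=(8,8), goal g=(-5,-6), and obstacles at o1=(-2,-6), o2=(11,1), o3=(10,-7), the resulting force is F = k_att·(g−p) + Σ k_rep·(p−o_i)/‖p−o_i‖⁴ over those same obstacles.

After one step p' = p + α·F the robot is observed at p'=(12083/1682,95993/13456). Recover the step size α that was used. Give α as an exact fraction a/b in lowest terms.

F_att = 1/4·(g−p) = 1/4·(-13,-14) = (-3.2500,-3.5000)
o1: d²=296 > ρ²=59 → inactive
o2: d²=58 ≤ ρ²=59; F_rep = 17·(-3,7)/58² = (-0.0152,0.0354)
o3: d²=229 > ρ²=59 → inactive
F = F_att + ΣF_rep = (-3.2652,-3.4646)
Δp = p'−p = (-0.8163,-0.8662); α = Δx/Fx = (-1373/1682) / (-2746/841) = 1/4
check: Δy/Fy = (-11655/13456) / (-11655/3364) = 1/4 ✓

α = 1/4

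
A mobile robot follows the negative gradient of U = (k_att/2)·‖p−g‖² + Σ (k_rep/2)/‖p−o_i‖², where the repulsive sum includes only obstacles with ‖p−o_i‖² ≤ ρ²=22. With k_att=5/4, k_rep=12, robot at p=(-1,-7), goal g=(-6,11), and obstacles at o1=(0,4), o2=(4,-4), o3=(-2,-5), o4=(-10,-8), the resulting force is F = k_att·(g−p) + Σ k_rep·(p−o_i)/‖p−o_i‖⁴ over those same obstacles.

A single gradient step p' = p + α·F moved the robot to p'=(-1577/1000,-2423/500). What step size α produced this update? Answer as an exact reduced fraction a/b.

F_att = 5/4·(g−p) = 5/4·(-5,18) = (-6.2500,22.5000)
o1: d²=122 > ρ²=22 → inactive
o2: d²=34 > ρ²=22 → inactive
o3: d²=5 ≤ ρ²=22; F_rep = 12·(1,-2)/5² = (0.4800,-0.9600)
o4: d²=82 > ρ²=22 → inactive
F = F_att + ΣF_rep = (-5.7700,21.5400)
Δp = p'−p = (-0.5770,2.1540); α = Δx/Fx = (-577/1000) / (-577/100) = 1/10
check: Δy/Fy = (1077/500) / (1077/50) = 1/10 ✓

α = 1/10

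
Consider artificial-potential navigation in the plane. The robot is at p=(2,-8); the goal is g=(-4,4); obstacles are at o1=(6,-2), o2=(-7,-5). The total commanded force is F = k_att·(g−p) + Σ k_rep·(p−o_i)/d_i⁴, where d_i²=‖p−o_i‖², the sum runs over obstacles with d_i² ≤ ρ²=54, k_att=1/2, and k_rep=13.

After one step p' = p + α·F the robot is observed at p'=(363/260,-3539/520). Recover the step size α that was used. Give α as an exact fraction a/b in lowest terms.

F_att = 1/2·(g−p) = 1/2·(-6,12) = (-3.0000,6.0000)
o1: d²=52 ≤ ρ²=54; F_rep = 13·(-4,-6)/52² = (-0.0192,-0.0288)
o2: d²=90 > ρ²=54 → inactive
F = F_att + ΣF_rep = (-3.0192,5.9712)
Δp = p'−p = (-0.6038,1.1942); α = Δx/Fx = (-157/260) / (-157/52) = 1/5
check: Δy/Fy = (621/520) / (621/104) = 1/5 ✓

α = 1/5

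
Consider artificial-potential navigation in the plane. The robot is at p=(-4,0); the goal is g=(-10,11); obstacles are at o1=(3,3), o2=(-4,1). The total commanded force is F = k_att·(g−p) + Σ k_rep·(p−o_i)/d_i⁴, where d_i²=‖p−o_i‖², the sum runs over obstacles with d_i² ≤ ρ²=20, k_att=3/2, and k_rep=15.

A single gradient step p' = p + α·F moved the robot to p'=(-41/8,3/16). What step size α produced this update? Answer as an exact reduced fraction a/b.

F_att = 3/2·(g−p) = 3/2·(-6,11) = (-9.0000,16.5000)
o1: d²=58 > ρ²=20 → inactive
o2: d²=1 ≤ ρ²=20; F_rep = 15·(0,-1)/1² = (0.0000,-15.0000)
F = F_att + ΣF_rep = (-9.0000,1.5000)
Δp = p'−p = (-1.1250,0.1875); α = Δx/Fx = (-9/8) / (-9) = 1/8
check: Δy/Fy = (3/16) / (3/2) = 1/8 ✓

α = 1/8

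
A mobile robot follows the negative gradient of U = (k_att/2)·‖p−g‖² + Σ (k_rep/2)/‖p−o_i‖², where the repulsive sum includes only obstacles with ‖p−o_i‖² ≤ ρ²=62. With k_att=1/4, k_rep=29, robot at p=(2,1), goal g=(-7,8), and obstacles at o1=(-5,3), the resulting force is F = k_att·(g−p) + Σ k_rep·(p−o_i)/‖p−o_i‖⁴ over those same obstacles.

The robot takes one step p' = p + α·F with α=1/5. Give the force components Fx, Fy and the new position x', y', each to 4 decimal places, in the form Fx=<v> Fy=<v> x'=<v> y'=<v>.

Fx=-2.1777 Fy=1.7294 x'=1.5645 y'=1.3459

F_att = 1/4·(g−p) = 1/4·(-9,7) = (-2.2500,1.7500)
o1: d²=53 ≤ ρ²=62; F_rep = 29·(7,-2)/53² = (0.0723,-0.0206)
F = F_att + ΣF_rep = (-2.1777,1.7294)
p' = p + 1/5·F = (1.5645,1.3459)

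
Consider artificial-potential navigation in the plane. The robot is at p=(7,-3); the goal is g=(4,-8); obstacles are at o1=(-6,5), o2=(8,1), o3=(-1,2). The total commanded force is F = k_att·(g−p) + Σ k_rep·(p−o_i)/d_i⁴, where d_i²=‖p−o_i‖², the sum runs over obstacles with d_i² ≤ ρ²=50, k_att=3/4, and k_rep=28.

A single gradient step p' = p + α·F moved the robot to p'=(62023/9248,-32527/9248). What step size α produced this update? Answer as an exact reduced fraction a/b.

F_att = 3/4·(g−p) = 3/4·(-3,-5) = (-2.2500,-3.7500)
o1: d²=233 > ρ²=50 → inactive
o2: d²=17 ≤ ρ²=50; F_rep = 28·(-1,-4)/17² = (-0.0969,-0.3875)
o3: d²=89 > ρ²=50 → inactive
F = F_att + ΣF_rep = (-2.3469,-4.1375)
Δp = p'−p = (-0.2934,-0.5172); α = Δx/Fx = (-2713/9248) / (-2713/1156) = 1/8
check: Δy/Fy = (-4783/9248) / (-4783/1156) = 1/8 ✓

α = 1/8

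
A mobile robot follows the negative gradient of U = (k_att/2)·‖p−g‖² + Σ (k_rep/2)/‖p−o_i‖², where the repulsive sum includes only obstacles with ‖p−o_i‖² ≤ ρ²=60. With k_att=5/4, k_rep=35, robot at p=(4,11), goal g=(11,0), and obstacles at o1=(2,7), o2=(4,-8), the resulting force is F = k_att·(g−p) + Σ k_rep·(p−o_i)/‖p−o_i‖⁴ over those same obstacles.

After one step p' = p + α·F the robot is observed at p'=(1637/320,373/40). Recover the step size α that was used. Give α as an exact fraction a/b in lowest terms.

α = 1/8

F_att = 5/4·(g−p) = 5/4·(7,-11) = (8.7500,-13.7500)
o1: d²=20 ≤ ρ²=60; F_rep = 35·(2,4)/20² = (0.1750,0.3500)
o2: d²=361 > ρ²=60 → inactive
F = F_att + ΣF_rep = (8.9250,-13.4000)
Δp = p'−p = (1.1156,-1.6750); α = Δx/Fx = (357/320) / (357/40) = 1/8
check: Δy/Fy = (-67/40) / (-67/5) = 1/8 ✓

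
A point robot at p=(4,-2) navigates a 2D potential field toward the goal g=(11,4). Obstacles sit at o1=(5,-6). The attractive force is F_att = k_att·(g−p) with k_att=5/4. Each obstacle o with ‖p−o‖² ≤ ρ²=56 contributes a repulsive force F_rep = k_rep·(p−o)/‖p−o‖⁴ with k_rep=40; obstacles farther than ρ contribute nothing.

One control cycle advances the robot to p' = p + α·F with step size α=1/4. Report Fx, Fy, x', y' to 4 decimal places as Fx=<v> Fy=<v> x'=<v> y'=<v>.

F_att = 5/4·(g−p) = 5/4·(7,6) = (8.7500,7.5000)
o1: d²=17 ≤ ρ²=56; F_rep = 40·(-1,4)/17² = (-0.1384,0.5536)
F = F_att + ΣF_rep = (8.6116,8.0536)
p' = p + 1/4·F = (6.1529,0.0134)

Fx=8.6116 Fy=8.0536 x'=6.1529 y'=0.0134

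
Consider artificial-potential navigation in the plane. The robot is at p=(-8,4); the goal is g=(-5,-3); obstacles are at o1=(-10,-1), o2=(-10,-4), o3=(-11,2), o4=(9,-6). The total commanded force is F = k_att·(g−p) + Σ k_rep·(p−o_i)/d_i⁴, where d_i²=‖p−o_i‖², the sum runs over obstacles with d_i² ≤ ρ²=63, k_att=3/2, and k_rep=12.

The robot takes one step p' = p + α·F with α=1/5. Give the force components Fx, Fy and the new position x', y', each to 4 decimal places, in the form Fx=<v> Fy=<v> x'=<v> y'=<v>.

F_att = 3/2·(g−p) = 3/2·(3,-7) = (4.5000,-10.5000)
o1: d²=29 ≤ ρ²=63; F_rep = 12·(2,5)/29² = (0.0285,0.0713)
o2: d²=68 > ρ²=63 → inactive
o3: d²=13 ≤ ρ²=63; F_rep = 12·(3,2)/13² = (0.2130,0.1420)
o4: d²=389 > ρ²=63 → inactive
F = F_att + ΣF_rep = (4.7416,-10.2866)
p' = p + 1/5·F = (-7.0517,1.9427)

Fx=4.7416 Fy=-10.2866 x'=-7.0517 y'=1.9427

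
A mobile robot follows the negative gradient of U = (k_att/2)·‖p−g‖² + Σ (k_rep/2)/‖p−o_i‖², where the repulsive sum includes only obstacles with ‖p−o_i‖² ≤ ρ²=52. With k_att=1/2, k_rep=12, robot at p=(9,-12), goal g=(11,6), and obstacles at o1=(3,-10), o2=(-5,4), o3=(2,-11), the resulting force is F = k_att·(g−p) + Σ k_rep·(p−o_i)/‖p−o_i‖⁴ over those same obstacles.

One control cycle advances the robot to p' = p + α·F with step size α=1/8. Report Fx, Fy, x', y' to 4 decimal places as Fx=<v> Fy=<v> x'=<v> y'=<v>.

F_att = 1/2·(g−p) = 1/2·(2,18) = (1.0000,9.0000)
o1: d²=40 ≤ ρ²=52; F_rep = 12·(6,-2)/40² = (0.0450,-0.0150)
o2: d²=452 > ρ²=52 → inactive
o3: d²=50 ≤ ρ²=52; F_rep = 12·(7,-1)/50² = (0.0336,-0.0048)
F = F_att + ΣF_rep = (1.0786,8.9802)
p' = p + 1/8·F = (9.1348,-10.8775)

Fx=1.0786 Fy=8.9802 x'=9.1348 y'=-10.8775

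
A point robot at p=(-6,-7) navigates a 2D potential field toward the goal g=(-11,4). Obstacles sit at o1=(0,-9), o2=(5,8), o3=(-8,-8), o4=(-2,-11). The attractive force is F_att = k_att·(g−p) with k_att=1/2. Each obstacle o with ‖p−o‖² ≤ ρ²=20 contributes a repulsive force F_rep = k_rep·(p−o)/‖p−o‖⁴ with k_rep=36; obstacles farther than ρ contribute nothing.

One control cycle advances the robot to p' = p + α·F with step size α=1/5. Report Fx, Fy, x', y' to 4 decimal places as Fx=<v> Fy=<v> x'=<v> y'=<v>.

F_att = 1/2·(g−p) = 1/2·(-5,11) = (-2.5000,5.5000)
o1: d²=40 > ρ²=20 → inactive
o2: d²=346 > ρ²=20 → inactive
o3: d²=5 ≤ ρ²=20; F_rep = 36·(2,1)/5² = (2.8800,1.4400)
o4: d²=32 > ρ²=20 → inactive
F = F_att + ΣF_rep = (0.3800,6.9400)
p' = p + 1/5·F = (-5.9240,-5.6120)

Fx=0.3800 Fy=6.9400 x'=-5.9240 y'=-5.6120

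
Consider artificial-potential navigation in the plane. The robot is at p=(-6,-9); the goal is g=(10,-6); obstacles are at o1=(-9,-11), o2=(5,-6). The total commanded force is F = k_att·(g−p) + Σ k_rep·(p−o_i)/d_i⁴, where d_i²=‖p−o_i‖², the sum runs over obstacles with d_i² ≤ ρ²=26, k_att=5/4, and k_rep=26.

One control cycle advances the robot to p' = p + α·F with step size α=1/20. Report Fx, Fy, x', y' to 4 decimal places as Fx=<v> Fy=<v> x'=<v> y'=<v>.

F_att = 5/4·(g−p) = 5/4·(16,3) = (20.0000,3.7500)
o1: d²=13 ≤ ρ²=26; F_rep = 26·(3,2)/13² = (0.4615,0.3077)
o2: d²=130 > ρ²=26 → inactive
F = F_att + ΣF_rep = (20.4615,4.0577)
p' = p + 1/20·F = (-4.9769,-8.7971)

Fx=20.4615 Fy=4.0577 x'=-4.9769 y'=-8.7971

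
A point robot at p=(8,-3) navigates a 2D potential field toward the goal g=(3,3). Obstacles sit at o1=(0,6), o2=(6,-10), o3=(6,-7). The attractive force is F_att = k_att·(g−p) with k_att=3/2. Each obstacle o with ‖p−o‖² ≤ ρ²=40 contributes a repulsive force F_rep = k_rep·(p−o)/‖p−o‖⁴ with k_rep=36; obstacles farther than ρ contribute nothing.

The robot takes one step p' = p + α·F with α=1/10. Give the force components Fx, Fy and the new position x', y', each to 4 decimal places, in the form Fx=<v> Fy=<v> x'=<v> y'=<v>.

Fx=-7.3200 Fy=9.3600 x'=7.2680 y'=-2.0640

F_att = 3/2·(g−p) = 3/2·(-5,6) = (-7.5000,9.0000)
o1: d²=145 > ρ²=40 → inactive
o2: d²=53 > ρ²=40 → inactive
o3: d²=20 ≤ ρ²=40; F_rep = 36·(2,4)/20² = (0.1800,0.3600)
F = F_att + ΣF_rep = (-7.3200,9.3600)
p' = p + 1/10·F = (7.2680,-2.0640)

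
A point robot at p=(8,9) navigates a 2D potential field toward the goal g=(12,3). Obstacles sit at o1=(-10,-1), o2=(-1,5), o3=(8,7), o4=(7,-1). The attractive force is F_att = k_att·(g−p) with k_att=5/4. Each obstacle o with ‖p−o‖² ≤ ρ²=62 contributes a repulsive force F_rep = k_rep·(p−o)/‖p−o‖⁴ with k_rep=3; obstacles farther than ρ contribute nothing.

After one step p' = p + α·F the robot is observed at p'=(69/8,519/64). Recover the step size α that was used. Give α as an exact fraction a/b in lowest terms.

F_att = 5/4·(g−p) = 5/4·(4,-6) = (5.0000,-7.5000)
o1: d²=424 > ρ²=62 → inactive
o2: d²=97 > ρ²=62 → inactive
o3: d²=4 ≤ ρ²=62; F_rep = 3·(0,2)/4² = (0.0000,0.3750)
o4: d²=101 > ρ²=62 → inactive
F = F_att + ΣF_rep = (5.0000,-7.1250)
Δp = p'−p = (0.6250,-0.8906); α = Δx/Fx = (5/8) / (5) = 1/8
check: Δy/Fy = (-57/64) / (-57/8) = 1/8 ✓

α = 1/8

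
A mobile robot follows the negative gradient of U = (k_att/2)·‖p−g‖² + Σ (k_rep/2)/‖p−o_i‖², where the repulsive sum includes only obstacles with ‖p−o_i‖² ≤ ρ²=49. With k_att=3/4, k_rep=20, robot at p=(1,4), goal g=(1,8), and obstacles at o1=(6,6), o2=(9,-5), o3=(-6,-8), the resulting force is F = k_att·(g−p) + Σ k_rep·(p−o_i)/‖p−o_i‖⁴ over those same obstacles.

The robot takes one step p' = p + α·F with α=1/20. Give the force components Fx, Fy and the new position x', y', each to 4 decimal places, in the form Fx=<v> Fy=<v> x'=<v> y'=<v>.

Fx=-0.1189 Fy=2.9524 x'=0.9941 y'=4.1476

F_att = 3/4·(g−p) = 3/4·(0,4) = (0.0000,3.0000)
o1: d²=29 ≤ ρ²=49; F_rep = 20·(-5,-2)/29² = (-0.1189,-0.0476)
o2: d²=145 > ρ²=49 → inactive
o3: d²=193 > ρ²=49 → inactive
F = F_att + ΣF_rep = (-0.1189,2.9524)
p' = p + 1/20·F = (0.9941,4.1476)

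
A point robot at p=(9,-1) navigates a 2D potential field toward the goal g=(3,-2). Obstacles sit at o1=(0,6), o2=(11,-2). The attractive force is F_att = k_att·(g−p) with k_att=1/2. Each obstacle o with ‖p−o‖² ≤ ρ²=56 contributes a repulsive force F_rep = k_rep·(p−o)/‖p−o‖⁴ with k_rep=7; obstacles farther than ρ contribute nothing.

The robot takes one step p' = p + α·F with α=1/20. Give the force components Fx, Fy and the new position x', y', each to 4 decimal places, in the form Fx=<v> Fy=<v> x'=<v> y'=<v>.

F_att = 1/2·(g−p) = 1/2·(-6,-1) = (-3.0000,-0.5000)
o1: d²=130 > ρ²=56 → inactive
o2: d²=5 ≤ ρ²=56; F_rep = 7·(-2,1)/5² = (-0.5600,0.2800)
F = F_att + ΣF_rep = (-3.5600,-0.2200)
p' = p + 1/20·F = (8.8220,-1.0110)

Fx=-3.5600 Fy=-0.2200 x'=8.8220 y'=-1.0110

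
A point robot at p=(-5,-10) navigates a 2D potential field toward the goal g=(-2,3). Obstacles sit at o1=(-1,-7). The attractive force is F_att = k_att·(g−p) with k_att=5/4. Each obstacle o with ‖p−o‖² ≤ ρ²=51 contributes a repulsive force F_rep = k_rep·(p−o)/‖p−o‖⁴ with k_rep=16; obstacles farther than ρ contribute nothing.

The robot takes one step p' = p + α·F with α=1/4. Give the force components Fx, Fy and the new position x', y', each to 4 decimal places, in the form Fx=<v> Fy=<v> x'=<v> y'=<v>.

Fx=3.6476 Fy=16.1732 x'=-4.0881 y'=-5.9567

F_att = 5/4·(g−p) = 5/4·(3,13) = (3.7500,16.2500)
o1: d²=25 ≤ ρ²=51; F_rep = 16·(-4,-3)/25² = (-0.1024,-0.0768)
F = F_att + ΣF_rep = (3.6476,16.1732)
p' = p + 1/4·F = (-4.0881,-5.9567)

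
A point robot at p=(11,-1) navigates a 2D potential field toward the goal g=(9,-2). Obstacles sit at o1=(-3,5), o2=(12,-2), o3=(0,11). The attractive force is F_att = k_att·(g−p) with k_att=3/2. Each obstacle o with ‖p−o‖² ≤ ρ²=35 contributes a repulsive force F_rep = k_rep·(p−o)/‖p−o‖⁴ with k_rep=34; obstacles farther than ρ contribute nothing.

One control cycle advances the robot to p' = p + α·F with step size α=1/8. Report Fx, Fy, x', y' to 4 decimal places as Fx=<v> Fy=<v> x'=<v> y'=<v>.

F_att = 3/2·(g−p) = 3/2·(-2,-1) = (-3.0000,-1.5000)
o1: d²=232 > ρ²=35 → inactive
o2: d²=2 ≤ ρ²=35; F_rep = 34·(-1,1)/2² = (-8.5000,8.5000)
o3: d²=265 > ρ²=35 → inactive
F = F_att + ΣF_rep = (-11.5000,7.0000)
p' = p + 1/8·F = (9.5625,-0.1250)

Fx=-11.5000 Fy=7.0000 x'=9.5625 y'=-0.1250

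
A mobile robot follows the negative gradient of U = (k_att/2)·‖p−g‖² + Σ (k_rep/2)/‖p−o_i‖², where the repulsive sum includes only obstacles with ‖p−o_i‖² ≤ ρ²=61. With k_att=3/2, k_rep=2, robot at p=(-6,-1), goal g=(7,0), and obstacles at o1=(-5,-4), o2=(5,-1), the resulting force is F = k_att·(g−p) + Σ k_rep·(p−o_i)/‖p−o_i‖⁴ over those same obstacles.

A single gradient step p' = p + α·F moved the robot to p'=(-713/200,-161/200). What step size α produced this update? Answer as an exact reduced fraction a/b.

F_att = 3/2·(g−p) = 3/2·(13,1) = (19.5000,1.5000)
o1: d²=10 ≤ ρ²=61; F_rep = 2·(-1,3)/10² = (-0.0200,0.0600)
o2: d²=121 > ρ²=61 → inactive
F = F_att + ΣF_rep = (19.4800,1.5600)
Δp = p'−p = (2.4350,0.1950); α = Δx/Fx = (487/200) / (487/25) = 1/8
check: Δy/Fy = (39/200) / (39/25) = 1/8 ✓

α = 1/8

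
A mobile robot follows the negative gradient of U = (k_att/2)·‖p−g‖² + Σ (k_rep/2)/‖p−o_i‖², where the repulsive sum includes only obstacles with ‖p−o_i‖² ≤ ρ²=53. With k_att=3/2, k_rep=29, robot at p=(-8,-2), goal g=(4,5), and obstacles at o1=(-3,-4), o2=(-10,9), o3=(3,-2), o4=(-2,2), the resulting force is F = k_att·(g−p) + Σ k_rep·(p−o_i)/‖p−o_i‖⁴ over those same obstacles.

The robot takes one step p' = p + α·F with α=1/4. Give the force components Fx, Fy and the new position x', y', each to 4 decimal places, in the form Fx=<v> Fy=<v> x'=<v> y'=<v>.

Fx=17.7632 Fy=10.5261 x'=-3.5592 y'=0.6315

F_att = 3/2·(g−p) = 3/2·(12,7) = (18.0000,10.5000)
o1: d²=29 ≤ ρ²=53; F_rep = 29·(-5,2)/29² = (-0.1724,0.0690)
o2: d²=125 > ρ²=53 → inactive
o3: d²=121 > ρ²=53 → inactive
o4: d²=52 ≤ ρ²=53; F_rep = 29·(-6,-4)/52² = (-0.0643,-0.0429)
F = F_att + ΣF_rep = (17.7632,10.5261)
p' = p + 1/4·F = (-3.5592,0.6315)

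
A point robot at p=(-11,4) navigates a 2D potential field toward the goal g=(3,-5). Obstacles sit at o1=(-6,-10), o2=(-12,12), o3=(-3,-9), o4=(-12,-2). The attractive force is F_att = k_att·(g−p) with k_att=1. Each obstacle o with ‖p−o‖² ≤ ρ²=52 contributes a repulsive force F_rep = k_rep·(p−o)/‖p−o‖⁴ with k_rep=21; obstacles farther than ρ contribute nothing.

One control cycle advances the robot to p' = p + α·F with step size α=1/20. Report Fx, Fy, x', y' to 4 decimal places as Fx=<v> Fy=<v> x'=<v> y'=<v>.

F_att = 1·(g−p) = 1·(14,-9) = (14.0000,-9.0000)
o1: d²=221 > ρ²=52 → inactive
o2: d²=65 > ρ²=52 → inactive
o3: d²=233 > ρ²=52 → inactive
o4: d²=37 ≤ ρ²=52; F_rep = 21·(1,6)/37² = (0.0153,0.0920)
F = F_att + ΣF_rep = (14.0153,-8.9080)
p' = p + 1/20·F = (-10.2992,3.5546)

Fx=14.0153 Fy=-8.9080 x'=-10.2992 y'=3.5546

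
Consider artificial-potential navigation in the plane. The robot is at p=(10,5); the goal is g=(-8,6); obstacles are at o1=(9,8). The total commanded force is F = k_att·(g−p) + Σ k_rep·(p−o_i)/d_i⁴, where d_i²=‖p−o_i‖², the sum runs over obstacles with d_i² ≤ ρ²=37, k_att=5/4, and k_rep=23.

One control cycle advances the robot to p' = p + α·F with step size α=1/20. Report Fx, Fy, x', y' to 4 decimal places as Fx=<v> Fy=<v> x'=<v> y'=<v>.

F_att = 5/4·(g−p) = 5/4·(-18,1) = (-22.5000,1.2500)
o1: d²=10 ≤ ρ²=37; F_rep = 23·(1,-3)/10² = (0.2300,-0.6900)
F = F_att + ΣF_rep = (-22.2700,0.5600)
p' = p + 1/20·F = (8.8865,5.0280)

Fx=-22.2700 Fy=0.5600 x'=8.8865 y'=5.0280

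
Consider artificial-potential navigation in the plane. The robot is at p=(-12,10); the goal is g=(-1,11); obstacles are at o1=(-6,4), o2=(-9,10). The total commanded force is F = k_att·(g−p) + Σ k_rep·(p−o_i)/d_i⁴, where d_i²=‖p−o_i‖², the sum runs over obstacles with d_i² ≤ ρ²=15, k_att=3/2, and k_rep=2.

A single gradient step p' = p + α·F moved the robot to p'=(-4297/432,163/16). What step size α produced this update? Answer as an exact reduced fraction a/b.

F_att = 3/2·(g−p) = 3/2·(11,1) = (16.5000,1.5000)
o1: d²=72 > ρ²=15 → inactive
o2: d²=9 ≤ ρ²=15; F_rep = 2·(-3,0)/9² = (-0.0741,0.0000)
F = F_att + ΣF_rep = (16.4259,1.5000)
Δp = p'−p = (2.0532,0.1875); α = Δx/Fx = (887/432) / (887/54) = 1/8
check: Δy/Fy = (3/16) / (3/2) = 1/8 ✓

α = 1/8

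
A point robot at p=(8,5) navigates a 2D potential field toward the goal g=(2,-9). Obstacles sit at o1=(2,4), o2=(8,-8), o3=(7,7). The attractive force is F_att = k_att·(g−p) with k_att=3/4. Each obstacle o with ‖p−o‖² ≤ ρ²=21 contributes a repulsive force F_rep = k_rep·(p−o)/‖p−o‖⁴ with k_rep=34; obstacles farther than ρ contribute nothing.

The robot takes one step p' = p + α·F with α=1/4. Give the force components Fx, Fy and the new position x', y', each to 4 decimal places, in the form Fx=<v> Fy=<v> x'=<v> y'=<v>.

Fx=-3.1400 Fy=-13.2200 x'=7.2150 y'=1.6950

F_att = 3/4·(g−p) = 3/4·(-6,-14) = (-4.5000,-10.5000)
o1: d²=37 > ρ²=21 → inactive
o2: d²=169 > ρ²=21 → inactive
o3: d²=5 ≤ ρ²=21; F_rep = 34·(1,-2)/5² = (1.3600,-2.7200)
F = F_att + ΣF_rep = (-3.1400,-13.2200)
p' = p + 1/4·F = (7.2150,1.6950)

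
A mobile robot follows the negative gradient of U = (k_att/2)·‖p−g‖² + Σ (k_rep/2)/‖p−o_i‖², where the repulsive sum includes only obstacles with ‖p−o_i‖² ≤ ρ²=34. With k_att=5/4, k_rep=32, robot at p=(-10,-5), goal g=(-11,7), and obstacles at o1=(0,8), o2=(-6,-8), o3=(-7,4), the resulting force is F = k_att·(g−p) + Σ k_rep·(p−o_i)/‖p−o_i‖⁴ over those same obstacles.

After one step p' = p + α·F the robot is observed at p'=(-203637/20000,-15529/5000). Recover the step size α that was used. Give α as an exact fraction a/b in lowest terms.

F_att = 5/4·(g−p) = 5/4·(-1,12) = (-1.2500,15.0000)
o1: d²=269 > ρ²=34 → inactive
o2: d²=25 ≤ ρ²=34; F_rep = 32·(-4,3)/25² = (-0.2048,0.1536)
o3: d²=90 > ρ²=34 → inactive
F = F_att + ΣF_rep = (-1.4548,15.1536)
Δp = p'−p = (-0.1819,1.8942); α = Δx/Fx = (-3637/20000) / (-3637/2500) = 1/8
check: Δy/Fy = (9471/5000) / (9471/625) = 1/8 ✓

α = 1/8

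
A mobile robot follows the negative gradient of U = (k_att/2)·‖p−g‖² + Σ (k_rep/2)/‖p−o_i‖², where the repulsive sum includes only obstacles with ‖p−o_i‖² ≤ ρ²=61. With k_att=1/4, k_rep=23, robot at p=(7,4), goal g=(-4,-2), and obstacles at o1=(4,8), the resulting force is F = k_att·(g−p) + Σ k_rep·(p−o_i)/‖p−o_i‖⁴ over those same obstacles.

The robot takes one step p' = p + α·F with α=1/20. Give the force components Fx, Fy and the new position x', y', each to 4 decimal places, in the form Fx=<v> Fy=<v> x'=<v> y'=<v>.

F_att = 1/4·(g−p) = 1/4·(-11,-6) = (-2.7500,-1.5000)
o1: d²=25 ≤ ρ²=61; F_rep = 23·(3,-4)/25² = (0.1104,-0.1472)
F = F_att + ΣF_rep = (-2.6396,-1.6472)
p' = p + 1/20·F = (6.8680,3.9176)

Fx=-2.6396 Fy=-1.6472 x'=6.8680 y'=3.9176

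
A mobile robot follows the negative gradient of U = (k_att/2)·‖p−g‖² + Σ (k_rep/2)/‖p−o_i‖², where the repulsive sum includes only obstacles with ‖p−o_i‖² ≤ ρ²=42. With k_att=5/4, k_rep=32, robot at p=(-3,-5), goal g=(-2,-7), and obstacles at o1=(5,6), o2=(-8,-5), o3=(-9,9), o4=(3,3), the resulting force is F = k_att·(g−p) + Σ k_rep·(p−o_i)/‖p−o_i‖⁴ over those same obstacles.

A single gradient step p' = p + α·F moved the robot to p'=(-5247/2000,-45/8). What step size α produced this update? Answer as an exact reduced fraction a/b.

α = 1/4

F_att = 5/4·(g−p) = 5/4·(1,-2) = (1.2500,-2.5000)
o1: d²=185 > ρ²=42 → inactive
o2: d²=25 ≤ ρ²=42; F_rep = 32·(5,0)/25² = (0.2560,0.0000)
o3: d²=232 > ρ²=42 → inactive
o4: d²=100 > ρ²=42 → inactive
F = F_att + ΣF_rep = (1.5060,-2.5000)
Δp = p'−p = (0.3765,-0.6250); α = Δx/Fx = (753/2000) / (753/500) = 1/4
check: Δy/Fy = (-5/8) / (-5/2) = 1/4 ✓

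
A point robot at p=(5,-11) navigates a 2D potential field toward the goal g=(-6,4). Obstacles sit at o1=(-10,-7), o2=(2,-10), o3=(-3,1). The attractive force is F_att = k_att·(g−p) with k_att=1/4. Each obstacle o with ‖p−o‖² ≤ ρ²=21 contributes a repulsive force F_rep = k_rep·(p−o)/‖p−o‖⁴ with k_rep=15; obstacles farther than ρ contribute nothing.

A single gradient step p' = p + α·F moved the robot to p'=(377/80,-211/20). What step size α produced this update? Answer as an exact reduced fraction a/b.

α = 1/8

F_att = 1/4·(g−p) = 1/4·(-11,15) = (-2.7500,3.7500)
o1: d²=241 > ρ²=21 → inactive
o2: d²=10 ≤ ρ²=21; F_rep = 15·(3,-1)/10² = (0.4500,-0.1500)
o3: d²=208 > ρ²=21 → inactive
F = F_att + ΣF_rep = (-2.3000,3.6000)
Δp = p'−p = (-0.2875,0.4500); α = Δx/Fx = (-23/80) / (-23/10) = 1/8
check: Δy/Fy = (9/20) / (18/5) = 1/8 ✓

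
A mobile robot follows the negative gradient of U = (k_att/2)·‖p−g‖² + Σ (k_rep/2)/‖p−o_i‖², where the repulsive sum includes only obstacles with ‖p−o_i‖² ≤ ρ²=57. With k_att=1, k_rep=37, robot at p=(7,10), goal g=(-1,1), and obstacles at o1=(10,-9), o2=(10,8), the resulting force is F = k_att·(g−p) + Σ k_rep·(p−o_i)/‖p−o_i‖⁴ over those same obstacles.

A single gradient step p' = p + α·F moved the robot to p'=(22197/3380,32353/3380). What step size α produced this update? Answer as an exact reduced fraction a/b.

α = 1/20

F_att = 1·(g−p) = 1·(-8,-9) = (-8.0000,-9.0000)
o1: d²=370 > ρ²=57 → inactive
o2: d²=13 ≤ ρ²=57; F_rep = 37·(-3,2)/13² = (-0.6568,0.4379)
F = F_att + ΣF_rep = (-8.6568,-8.5621)
Δp = p'−p = (-0.4328,-0.4281); α = Δx/Fx = (-1463/3380) / (-1463/169) = 1/20
check: Δy/Fy = (-1447/3380) / (-1447/169) = 1/20 ✓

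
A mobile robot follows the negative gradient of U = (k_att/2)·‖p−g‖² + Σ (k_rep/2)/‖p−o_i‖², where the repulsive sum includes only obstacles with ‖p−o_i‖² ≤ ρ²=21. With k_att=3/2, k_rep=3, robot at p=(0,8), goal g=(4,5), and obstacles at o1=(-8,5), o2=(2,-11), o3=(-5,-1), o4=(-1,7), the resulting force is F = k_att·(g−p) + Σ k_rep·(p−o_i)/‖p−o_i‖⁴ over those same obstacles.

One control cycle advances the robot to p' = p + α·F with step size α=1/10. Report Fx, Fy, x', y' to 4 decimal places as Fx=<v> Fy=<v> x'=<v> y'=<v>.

F_att = 3/2·(g−p) = 3/2·(4,-3) = (6.0000,-4.5000)
o1: d²=73 > ρ²=21 → inactive
o2: d²=365 > ρ²=21 → inactive
o3: d²=106 > ρ²=21 → inactive
o4: d²=2 ≤ ρ²=21; F_rep = 3·(1,1)/2² = (0.7500,0.7500)
F = F_att + ΣF_rep = (6.7500,-3.7500)
p' = p + 1/10·F = (0.6750,7.6250)

Fx=6.7500 Fy=-3.7500 x'=0.6750 y'=7.6250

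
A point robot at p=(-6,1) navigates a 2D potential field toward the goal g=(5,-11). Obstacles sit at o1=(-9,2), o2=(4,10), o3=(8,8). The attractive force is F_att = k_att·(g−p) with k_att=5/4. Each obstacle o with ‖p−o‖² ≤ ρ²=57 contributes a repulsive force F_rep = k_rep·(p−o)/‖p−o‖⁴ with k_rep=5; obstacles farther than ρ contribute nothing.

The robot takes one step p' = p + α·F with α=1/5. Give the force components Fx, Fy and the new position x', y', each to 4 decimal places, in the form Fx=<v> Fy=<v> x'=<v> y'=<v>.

F_att = 5/4·(g−p) = 5/4·(11,-12) = (13.7500,-15.0000)
o1: d²=10 ≤ ρ²=57; F_rep = 5·(3,-1)/10² = (0.1500,-0.0500)
o2: d²=181 > ρ²=57 → inactive
o3: d²=245 > ρ²=57 → inactive
F = F_att + ΣF_rep = (13.9000,-15.0500)
p' = p + 1/5·F = (-3.2200,-2.0100)

Fx=13.9000 Fy=-15.0500 x'=-3.2200 y'=-2.0100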